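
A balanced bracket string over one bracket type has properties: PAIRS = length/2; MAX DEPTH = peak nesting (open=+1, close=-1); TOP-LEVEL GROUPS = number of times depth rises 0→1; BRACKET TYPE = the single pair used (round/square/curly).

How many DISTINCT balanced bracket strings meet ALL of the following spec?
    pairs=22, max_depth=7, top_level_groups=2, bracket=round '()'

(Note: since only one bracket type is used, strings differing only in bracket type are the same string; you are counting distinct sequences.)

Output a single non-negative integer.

Spec: pairs=22 depth=7 groups=2
Count(depth <= 7) = 14503236352
Count(depth <= 6) = 8681322321
Count(depth == 7) = 14503236352 - 8681322321 = 5821914031

Answer: 5821914031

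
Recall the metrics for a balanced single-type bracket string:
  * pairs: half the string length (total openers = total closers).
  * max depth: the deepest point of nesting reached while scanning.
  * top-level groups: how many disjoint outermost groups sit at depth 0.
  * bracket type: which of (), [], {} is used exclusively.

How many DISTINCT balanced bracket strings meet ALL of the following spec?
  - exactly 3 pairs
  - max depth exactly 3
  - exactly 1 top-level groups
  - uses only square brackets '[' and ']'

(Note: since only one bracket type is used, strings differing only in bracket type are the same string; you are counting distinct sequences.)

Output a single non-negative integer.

Answer: 1

Derivation:
Spec: pairs=3 depth=3 groups=1
Count(depth <= 3) = 2
Count(depth <= 2) = 1
Count(depth == 3) = 2 - 1 = 1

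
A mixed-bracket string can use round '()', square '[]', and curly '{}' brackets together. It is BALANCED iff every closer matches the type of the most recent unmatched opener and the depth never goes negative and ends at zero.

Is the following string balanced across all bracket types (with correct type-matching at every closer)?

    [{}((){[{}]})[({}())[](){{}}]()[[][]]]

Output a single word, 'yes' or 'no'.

pos 0: push '['; stack = [
pos 1: push '{'; stack = [{
pos 2: '}' matches '{'; pop; stack = [
pos 3: push '('; stack = [(
pos 4: push '('; stack = [((
pos 5: ')' matches '('; pop; stack = [(
pos 6: push '{'; stack = [({
pos 7: push '['; stack = [({[
pos 8: push '{'; stack = [({[{
pos 9: '}' matches '{'; pop; stack = [({[
pos 10: ']' matches '['; pop; stack = [({
pos 11: '}' matches '{'; pop; stack = [(
pos 12: ')' matches '('; pop; stack = [
pos 13: push '['; stack = [[
pos 14: push '('; stack = [[(
pos 15: push '{'; stack = [[({
pos 16: '}' matches '{'; pop; stack = [[(
pos 17: push '('; stack = [[((
pos 18: ')' matches '('; pop; stack = [[(
pos 19: ')' matches '('; pop; stack = [[
pos 20: push '['; stack = [[[
pos 21: ']' matches '['; pop; stack = [[
pos 22: push '('; stack = [[(
pos 23: ')' matches '('; pop; stack = [[
pos 24: push '{'; stack = [[{
pos 25: push '{'; stack = [[{{
pos 26: '}' matches '{'; pop; stack = [[{
pos 27: '}' matches '{'; pop; stack = [[
pos 28: ']' matches '['; pop; stack = [
pos 29: push '('; stack = [(
pos 30: ')' matches '('; pop; stack = [
pos 31: push '['; stack = [[
pos 32: push '['; stack = [[[
pos 33: ']' matches '['; pop; stack = [[
pos 34: push '['; stack = [[[
pos 35: ']' matches '['; pop; stack = [[
pos 36: ']' matches '['; pop; stack = [
pos 37: ']' matches '['; pop; stack = (empty)
end: stack empty → VALID
Verdict: properly nested → yes

Answer: yes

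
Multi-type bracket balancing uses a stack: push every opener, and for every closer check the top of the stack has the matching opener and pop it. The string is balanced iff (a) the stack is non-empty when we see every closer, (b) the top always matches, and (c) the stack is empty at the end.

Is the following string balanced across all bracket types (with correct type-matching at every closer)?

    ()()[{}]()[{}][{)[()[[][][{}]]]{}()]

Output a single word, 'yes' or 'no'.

Answer: no

Derivation:
pos 0: push '('; stack = (
pos 1: ')' matches '('; pop; stack = (empty)
pos 2: push '('; stack = (
pos 3: ')' matches '('; pop; stack = (empty)
pos 4: push '['; stack = [
pos 5: push '{'; stack = [{
pos 6: '}' matches '{'; pop; stack = [
pos 7: ']' matches '['; pop; stack = (empty)
pos 8: push '('; stack = (
pos 9: ')' matches '('; pop; stack = (empty)
pos 10: push '['; stack = [
pos 11: push '{'; stack = [{
pos 12: '}' matches '{'; pop; stack = [
pos 13: ']' matches '['; pop; stack = (empty)
pos 14: push '['; stack = [
pos 15: push '{'; stack = [{
pos 16: saw closer ')' but top of stack is '{' (expected '}') → INVALID
Verdict: type mismatch at position 16: ')' closes '{' → no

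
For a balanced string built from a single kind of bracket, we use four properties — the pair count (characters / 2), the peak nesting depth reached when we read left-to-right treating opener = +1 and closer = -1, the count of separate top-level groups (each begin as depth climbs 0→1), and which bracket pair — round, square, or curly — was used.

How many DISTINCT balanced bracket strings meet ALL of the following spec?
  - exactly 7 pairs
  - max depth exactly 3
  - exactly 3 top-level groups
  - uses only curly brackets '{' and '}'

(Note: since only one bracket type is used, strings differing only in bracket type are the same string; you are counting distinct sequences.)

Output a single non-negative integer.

Spec: pairs=7 depth=3 groups=3
Count(depth <= 3) = 66
Count(depth <= 2) = 15
Count(depth == 3) = 66 - 15 = 51

Answer: 51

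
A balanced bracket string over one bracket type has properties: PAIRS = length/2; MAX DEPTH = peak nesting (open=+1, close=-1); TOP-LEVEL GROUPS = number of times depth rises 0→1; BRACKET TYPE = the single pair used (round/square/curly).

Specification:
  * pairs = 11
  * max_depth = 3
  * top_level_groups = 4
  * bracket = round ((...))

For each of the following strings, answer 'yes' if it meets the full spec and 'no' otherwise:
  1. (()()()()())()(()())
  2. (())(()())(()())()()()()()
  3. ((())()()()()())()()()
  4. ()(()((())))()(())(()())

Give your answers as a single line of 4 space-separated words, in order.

String 1 '(()()()()())()(()())': depth seq [1 2 1 2 1 2 1 2 1 2 1 0 1 0 1 2 1 2 1 0]
  -> pairs=10 depth=2 groups=3 -> no
String 2 '(())(()())(()())()()()()()': depth seq [1 2 1 0 1 2 1 2 1 0 1 2 1 2 1 0 1 0 1 0 1 0 1 0 1 0]
  -> pairs=13 depth=2 groups=8 -> no
String 3 '((())()()()()())()()()': depth seq [1 2 3 2 1 2 1 2 1 2 1 2 1 2 1 0 1 0 1 0 1 0]
  -> pairs=11 depth=3 groups=4 -> yes
String 4 '()(()((())))()(())(()())': depth seq [1 0 1 2 1 2 3 4 3 2 1 0 1 0 1 2 1 0 1 2 1 2 1 0]
  -> pairs=12 depth=4 groups=5 -> no

Answer: no no yes no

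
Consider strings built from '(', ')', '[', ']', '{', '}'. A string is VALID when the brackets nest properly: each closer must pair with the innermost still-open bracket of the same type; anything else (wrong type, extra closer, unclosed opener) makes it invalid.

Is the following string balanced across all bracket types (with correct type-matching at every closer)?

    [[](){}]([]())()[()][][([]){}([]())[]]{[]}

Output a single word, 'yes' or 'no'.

Answer: yes

Derivation:
pos 0: push '['; stack = [
pos 1: push '['; stack = [[
pos 2: ']' matches '['; pop; stack = [
pos 3: push '('; stack = [(
pos 4: ')' matches '('; pop; stack = [
pos 5: push '{'; stack = [{
pos 6: '}' matches '{'; pop; stack = [
pos 7: ']' matches '['; pop; stack = (empty)
pos 8: push '('; stack = (
pos 9: push '['; stack = ([
pos 10: ']' matches '['; pop; stack = (
pos 11: push '('; stack = ((
pos 12: ')' matches '('; pop; stack = (
pos 13: ')' matches '('; pop; stack = (empty)
pos 14: push '('; stack = (
pos 15: ')' matches '('; pop; stack = (empty)
pos 16: push '['; stack = [
pos 17: push '('; stack = [(
pos 18: ')' matches '('; pop; stack = [
pos 19: ']' matches '['; pop; stack = (empty)
pos 20: push '['; stack = [
pos 21: ']' matches '['; pop; stack = (empty)
pos 22: push '['; stack = [
pos 23: push '('; stack = [(
pos 24: push '['; stack = [([
pos 25: ']' matches '['; pop; stack = [(
pos 26: ')' matches '('; pop; stack = [
pos 27: push '{'; stack = [{
pos 28: '}' matches '{'; pop; stack = [
pos 29: push '('; stack = [(
pos 30: push '['; stack = [([
pos 31: ']' matches '['; pop; stack = [(
pos 32: push '('; stack = [((
pos 33: ')' matches '('; pop; stack = [(
pos 34: ')' matches '('; pop; stack = [
pos 35: push '['; stack = [[
pos 36: ']' matches '['; pop; stack = [
pos 37: ']' matches '['; pop; stack = (empty)
pos 38: push '{'; stack = {
pos 39: push '['; stack = {[
pos 40: ']' matches '['; pop; stack = {
pos 41: '}' matches '{'; pop; stack = (empty)
end: stack empty → VALID
Verdict: properly nested → yes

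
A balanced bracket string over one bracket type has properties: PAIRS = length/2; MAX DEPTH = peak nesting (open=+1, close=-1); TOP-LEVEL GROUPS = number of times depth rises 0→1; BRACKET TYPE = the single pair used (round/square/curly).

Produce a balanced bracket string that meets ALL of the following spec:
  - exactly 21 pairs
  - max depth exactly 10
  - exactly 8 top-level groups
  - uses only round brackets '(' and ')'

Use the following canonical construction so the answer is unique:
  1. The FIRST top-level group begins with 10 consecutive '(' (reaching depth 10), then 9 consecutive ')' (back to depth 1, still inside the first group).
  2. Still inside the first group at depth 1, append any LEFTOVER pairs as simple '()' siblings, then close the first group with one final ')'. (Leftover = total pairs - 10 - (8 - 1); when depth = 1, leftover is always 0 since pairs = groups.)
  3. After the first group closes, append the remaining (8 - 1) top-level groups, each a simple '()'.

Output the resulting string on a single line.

Answer: (((((((((()))))))))()()()())()()()()()()()

Derivation:
Spec: pairs=21 depth=10 groups=8
Leftover pairs = 21 - 10 - (8-1) = 4
First group: deep chain of depth 10 + 4 sibling pairs
Remaining 7 groups: simple '()' each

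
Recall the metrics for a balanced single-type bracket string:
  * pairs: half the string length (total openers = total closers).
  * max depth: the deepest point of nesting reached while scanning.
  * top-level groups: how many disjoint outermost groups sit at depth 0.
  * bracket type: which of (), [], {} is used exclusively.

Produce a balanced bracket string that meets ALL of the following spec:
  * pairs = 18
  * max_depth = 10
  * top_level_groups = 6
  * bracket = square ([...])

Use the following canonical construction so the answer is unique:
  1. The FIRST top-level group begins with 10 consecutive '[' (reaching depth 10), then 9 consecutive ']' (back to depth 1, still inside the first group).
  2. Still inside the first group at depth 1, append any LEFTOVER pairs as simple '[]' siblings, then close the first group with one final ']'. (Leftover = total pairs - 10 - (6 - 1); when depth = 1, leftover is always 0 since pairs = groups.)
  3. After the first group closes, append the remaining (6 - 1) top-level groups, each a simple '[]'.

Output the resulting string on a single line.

Spec: pairs=18 depth=10 groups=6
Leftover pairs = 18 - 10 - (6-1) = 3
First group: deep chain of depth 10 + 3 sibling pairs
Remaining 5 groups: simple '[]' each

Answer: [[[[[[[[[[]]]]]]]]][][][]][][][][][]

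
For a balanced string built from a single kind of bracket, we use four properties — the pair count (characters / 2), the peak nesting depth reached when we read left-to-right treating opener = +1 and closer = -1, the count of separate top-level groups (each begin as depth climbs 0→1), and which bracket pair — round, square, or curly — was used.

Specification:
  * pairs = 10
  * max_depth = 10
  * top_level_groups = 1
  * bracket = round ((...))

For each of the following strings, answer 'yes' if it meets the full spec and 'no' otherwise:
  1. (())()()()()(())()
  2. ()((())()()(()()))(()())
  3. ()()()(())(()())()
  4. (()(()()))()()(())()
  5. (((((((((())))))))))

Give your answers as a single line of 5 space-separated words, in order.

Answer: no no no no yes

Derivation:
String 1 '(())()()()()(())()': depth seq [1 2 1 0 1 0 1 0 1 0 1 0 1 2 1 0 1 0]
  -> pairs=9 depth=2 groups=7 -> no
String 2 '()((())()()(()()))(()())': depth seq [1 0 1 2 3 2 1 2 1 2 1 2 3 2 3 2 1 0 1 2 1 2 1 0]
  -> pairs=12 depth=3 groups=3 -> no
String 3 '()()()(())(()())()': depth seq [1 0 1 0 1 0 1 2 1 0 1 2 1 2 1 0 1 0]
  -> pairs=9 depth=2 groups=6 -> no
String 4 '(()(()()))()()(())()': depth seq [1 2 1 2 3 2 3 2 1 0 1 0 1 0 1 2 1 0 1 0]
  -> pairs=10 depth=3 groups=5 -> no
String 5 '(((((((((())))))))))': depth seq [1 2 3 4 5 6 7 8 9 10 9 8 7 6 5 4 3 2 1 0]
  -> pairs=10 depth=10 groups=1 -> yes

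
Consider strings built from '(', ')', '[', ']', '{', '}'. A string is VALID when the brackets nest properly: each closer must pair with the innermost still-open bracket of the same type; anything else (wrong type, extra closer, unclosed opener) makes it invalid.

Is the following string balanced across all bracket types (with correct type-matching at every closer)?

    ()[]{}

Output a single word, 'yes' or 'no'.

pos 0: push '('; stack = (
pos 1: ')' matches '('; pop; stack = (empty)
pos 2: push '['; stack = [
pos 3: ']' matches '['; pop; stack = (empty)
pos 4: push '{'; stack = {
pos 5: '}' matches '{'; pop; stack = (empty)
end: stack empty → VALID
Verdict: properly nested → yes

Answer: yes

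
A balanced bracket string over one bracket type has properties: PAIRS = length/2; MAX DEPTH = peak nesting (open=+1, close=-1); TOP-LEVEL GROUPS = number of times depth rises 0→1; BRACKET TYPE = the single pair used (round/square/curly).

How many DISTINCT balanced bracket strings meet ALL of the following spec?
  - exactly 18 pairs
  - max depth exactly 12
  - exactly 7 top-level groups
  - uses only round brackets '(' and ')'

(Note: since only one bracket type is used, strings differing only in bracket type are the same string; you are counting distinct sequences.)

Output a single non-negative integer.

Spec: pairs=18 depth=12 groups=7
Count(depth <= 12) = 8351070
Count(depth <= 11) = 8351063
Count(depth == 12) = 8351070 - 8351063 = 7

Answer: 7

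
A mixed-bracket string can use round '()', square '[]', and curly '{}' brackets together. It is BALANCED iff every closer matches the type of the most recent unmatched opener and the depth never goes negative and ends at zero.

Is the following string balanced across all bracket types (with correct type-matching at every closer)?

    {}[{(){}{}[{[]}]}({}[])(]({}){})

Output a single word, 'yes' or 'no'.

pos 0: push '{'; stack = {
pos 1: '}' matches '{'; pop; stack = (empty)
pos 2: push '['; stack = [
pos 3: push '{'; stack = [{
pos 4: push '('; stack = [{(
pos 5: ')' matches '('; pop; stack = [{
pos 6: push '{'; stack = [{{
pos 7: '}' matches '{'; pop; stack = [{
pos 8: push '{'; stack = [{{
pos 9: '}' matches '{'; pop; stack = [{
pos 10: push '['; stack = [{[
pos 11: push '{'; stack = [{[{
pos 12: push '['; stack = [{[{[
pos 13: ']' matches '['; pop; stack = [{[{
pos 14: '}' matches '{'; pop; stack = [{[
pos 15: ']' matches '['; pop; stack = [{
pos 16: '}' matches '{'; pop; stack = [
pos 17: push '('; stack = [(
pos 18: push '{'; stack = [({
pos 19: '}' matches '{'; pop; stack = [(
pos 20: push '['; stack = [([
pos 21: ']' matches '['; pop; stack = [(
pos 22: ')' matches '('; pop; stack = [
pos 23: push '('; stack = [(
pos 24: saw closer ']' but top of stack is '(' (expected ')') → INVALID
Verdict: type mismatch at position 24: ']' closes '(' → no

Answer: no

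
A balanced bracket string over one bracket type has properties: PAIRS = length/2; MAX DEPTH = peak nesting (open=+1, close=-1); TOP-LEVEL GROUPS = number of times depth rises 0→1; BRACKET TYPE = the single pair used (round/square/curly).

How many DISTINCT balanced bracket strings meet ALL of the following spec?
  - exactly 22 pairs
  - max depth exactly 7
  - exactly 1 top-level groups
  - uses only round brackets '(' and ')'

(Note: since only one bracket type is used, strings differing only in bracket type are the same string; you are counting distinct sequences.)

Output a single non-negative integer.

Answer: 5655480303

Derivation:
Spec: pairs=22 depth=7 groups=1
Count(depth <= 7) = 11581727232
Count(depth <= 6) = 5926246929
Count(depth == 7) = 11581727232 - 5926246929 = 5655480303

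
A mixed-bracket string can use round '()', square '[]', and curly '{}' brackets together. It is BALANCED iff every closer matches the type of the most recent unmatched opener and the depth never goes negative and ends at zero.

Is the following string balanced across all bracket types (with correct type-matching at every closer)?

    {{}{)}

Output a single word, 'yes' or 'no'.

Answer: no

Derivation:
pos 0: push '{'; stack = {
pos 1: push '{'; stack = {{
pos 2: '}' matches '{'; pop; stack = {
pos 3: push '{'; stack = {{
pos 4: saw closer ')' but top of stack is '{' (expected '}') → INVALID
Verdict: type mismatch at position 4: ')' closes '{' → no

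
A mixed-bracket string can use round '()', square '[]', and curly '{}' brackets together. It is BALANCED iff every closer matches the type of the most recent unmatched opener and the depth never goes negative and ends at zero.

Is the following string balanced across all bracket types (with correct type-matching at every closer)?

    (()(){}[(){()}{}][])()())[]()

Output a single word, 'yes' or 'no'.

Answer: no

Derivation:
pos 0: push '('; stack = (
pos 1: push '('; stack = ((
pos 2: ')' matches '('; pop; stack = (
pos 3: push '('; stack = ((
pos 4: ')' matches '('; pop; stack = (
pos 5: push '{'; stack = ({
pos 6: '}' matches '{'; pop; stack = (
pos 7: push '['; stack = ([
pos 8: push '('; stack = ([(
pos 9: ')' matches '('; pop; stack = ([
pos 10: push '{'; stack = ([{
pos 11: push '('; stack = ([{(
pos 12: ')' matches '('; pop; stack = ([{
pos 13: '}' matches '{'; pop; stack = ([
pos 14: push '{'; stack = ([{
pos 15: '}' matches '{'; pop; stack = ([
pos 16: ']' matches '['; pop; stack = (
pos 17: push '['; stack = ([
pos 18: ']' matches '['; pop; stack = (
pos 19: ')' matches '('; pop; stack = (empty)
pos 20: push '('; stack = (
pos 21: ')' matches '('; pop; stack = (empty)
pos 22: push '('; stack = (
pos 23: ')' matches '('; pop; stack = (empty)
pos 24: saw closer ')' but stack is empty → INVALID
Verdict: unmatched closer ')' at position 24 → no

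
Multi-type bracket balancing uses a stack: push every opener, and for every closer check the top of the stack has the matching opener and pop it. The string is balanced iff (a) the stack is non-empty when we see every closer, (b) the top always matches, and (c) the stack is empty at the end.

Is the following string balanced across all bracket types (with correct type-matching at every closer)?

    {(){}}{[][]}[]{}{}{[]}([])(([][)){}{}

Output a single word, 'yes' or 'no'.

pos 0: push '{'; stack = {
pos 1: push '('; stack = {(
pos 2: ')' matches '('; pop; stack = {
pos 3: push '{'; stack = {{
pos 4: '}' matches '{'; pop; stack = {
pos 5: '}' matches '{'; pop; stack = (empty)
pos 6: push '{'; stack = {
pos 7: push '['; stack = {[
pos 8: ']' matches '['; pop; stack = {
pos 9: push '['; stack = {[
pos 10: ']' matches '['; pop; stack = {
pos 11: '}' matches '{'; pop; stack = (empty)
pos 12: push '['; stack = [
pos 13: ']' matches '['; pop; stack = (empty)
pos 14: push '{'; stack = {
pos 15: '}' matches '{'; pop; stack = (empty)
pos 16: push '{'; stack = {
pos 17: '}' matches '{'; pop; stack = (empty)
pos 18: push '{'; stack = {
pos 19: push '['; stack = {[
pos 20: ']' matches '['; pop; stack = {
pos 21: '}' matches '{'; pop; stack = (empty)
pos 22: push '('; stack = (
pos 23: push '['; stack = ([
pos 24: ']' matches '['; pop; stack = (
pos 25: ')' matches '('; pop; stack = (empty)
pos 26: push '('; stack = (
pos 27: push '('; stack = ((
pos 28: push '['; stack = (([
pos 29: ']' matches '['; pop; stack = ((
pos 30: push '['; stack = (([
pos 31: saw closer ')' but top of stack is '[' (expected ']') → INVALID
Verdict: type mismatch at position 31: ')' closes '[' → no

Answer: no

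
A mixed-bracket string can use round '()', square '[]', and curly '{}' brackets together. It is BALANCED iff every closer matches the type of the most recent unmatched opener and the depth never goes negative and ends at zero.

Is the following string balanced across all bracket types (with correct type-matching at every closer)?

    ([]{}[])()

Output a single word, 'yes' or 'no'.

Answer: yes

Derivation:
pos 0: push '('; stack = (
pos 1: push '['; stack = ([
pos 2: ']' matches '['; pop; stack = (
pos 3: push '{'; stack = ({
pos 4: '}' matches '{'; pop; stack = (
pos 5: push '['; stack = ([
pos 6: ']' matches '['; pop; stack = (
pos 7: ')' matches '('; pop; stack = (empty)
pos 8: push '('; stack = (
pos 9: ')' matches '('; pop; stack = (empty)
end: stack empty → VALID
Verdict: properly nested → yes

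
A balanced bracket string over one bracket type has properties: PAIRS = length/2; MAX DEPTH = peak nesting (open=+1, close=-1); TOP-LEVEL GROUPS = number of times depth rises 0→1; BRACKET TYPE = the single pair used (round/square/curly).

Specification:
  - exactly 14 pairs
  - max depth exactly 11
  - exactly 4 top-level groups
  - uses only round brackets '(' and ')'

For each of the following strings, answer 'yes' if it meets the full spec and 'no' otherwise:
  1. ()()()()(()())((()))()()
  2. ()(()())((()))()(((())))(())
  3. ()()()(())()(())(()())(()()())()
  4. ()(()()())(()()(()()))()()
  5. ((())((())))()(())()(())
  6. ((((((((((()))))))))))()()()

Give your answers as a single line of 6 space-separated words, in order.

Answer: no no no no no yes

Derivation:
String 1 '()()()()(()())((()))()()': depth seq [1 0 1 0 1 0 1 0 1 2 1 2 1 0 1 2 3 2 1 0 1 0 1 0]
  -> pairs=12 depth=3 groups=8 -> no
String 2 '()(()())((()))()(((())))(())': depth seq [1 0 1 2 1 2 1 0 1 2 3 2 1 0 1 0 1 2 3 4 3 2 1 0 1 2 1 0]
  -> pairs=14 depth=4 groups=6 -> no
String 3 '()()()(())()(())(()())(()()())()': depth seq [1 0 1 0 1 0 1 2 1 0 1 0 1 2 1 0 1 2 1 2 1 0 1 2 1 2 1 2 1 0 1 0]
  -> pairs=16 depth=2 groups=9 -> no
String 4 '()(()()())(()()(()()))()()': depth seq [1 0 1 2 1 2 1 2 1 0 1 2 1 2 1 2 3 2 3 2 1 0 1 0 1 0]
  -> pairs=13 depth=3 groups=5 -> no
String 5 '((())((())))()(())()(())': depth seq [1 2 3 2 1 2 3 4 3 2 1 0 1 0 1 2 1 0 1 0 1 2 1 0]
  -> pairs=12 depth=4 groups=5 -> no
String 6 '((((((((((()))))))))))()()()': depth seq [1 2 3 4 5 6 7 8 9 10 11 10 9 8 7 6 5 4 3 2 1 0 1 0 1 0 1 0]
  -> pairs=14 depth=11 groups=4 -> yes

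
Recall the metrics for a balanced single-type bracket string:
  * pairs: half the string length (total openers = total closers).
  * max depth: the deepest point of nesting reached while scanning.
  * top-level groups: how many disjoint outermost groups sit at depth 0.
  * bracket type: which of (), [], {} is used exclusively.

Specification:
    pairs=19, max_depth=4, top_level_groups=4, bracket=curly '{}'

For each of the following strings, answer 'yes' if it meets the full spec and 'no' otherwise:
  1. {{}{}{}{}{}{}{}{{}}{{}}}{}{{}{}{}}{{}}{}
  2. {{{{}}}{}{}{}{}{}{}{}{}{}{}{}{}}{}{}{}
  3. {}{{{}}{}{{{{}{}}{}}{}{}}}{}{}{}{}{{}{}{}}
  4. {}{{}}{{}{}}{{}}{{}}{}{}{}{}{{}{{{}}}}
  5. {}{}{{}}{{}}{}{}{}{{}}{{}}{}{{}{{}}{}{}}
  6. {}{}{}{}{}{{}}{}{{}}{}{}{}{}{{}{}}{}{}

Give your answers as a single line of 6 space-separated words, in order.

Answer: no yes no no no no

Derivation:
String 1 '{{}{}{}{}{}{}{}{{}}{{}}}{}{{}{}{}}{{}}{}': depth seq [1 2 1 2 1 2 1 2 1 2 1 2 1 2 1 2 3 2 1 2 3 2 1 0 1 0 1 2 1 2 1 2 1 0 1 2 1 0 1 0]
  -> pairs=20 depth=3 groups=5 -> no
String 2 '{{{{}}}{}{}{}{}{}{}{}{}{}{}{}{}}{}{}{}': depth seq [1 2 3 4 3 2 1 2 1 2 1 2 1 2 1 2 1 2 1 2 1 2 1 2 1 2 1 2 1 2 1 0 1 0 1 0 1 0]
  -> pairs=19 depth=4 groups=4 -> yes
String 3 '{}{{{}}{}{{{{}{}}{}}{}{}}}{}{}{}{}{{}{}{}}': depth seq [1 0 1 2 3 2 1 2 1 2 3 4 5 4 5 4 3 4 3 2 3 2 3 2 1 0 1 0 1 0 1 0 1 0 1 2 1 2 1 2 1 0]
  -> pairs=21 depth=5 groups=7 -> no
String 4 '{}{{}}{{}{}}{{}}{{}}{}{}{}{}{{}{{{}}}}': depth seq [1 0 1 2 1 0 1 2 1 2 1 0 1 2 1 0 1 2 1 0 1 0 1 0 1 0 1 0 1 2 1 2 3 4 3 2 1 0]
  -> pairs=19 depth=4 groups=10 -> no
String 5 '{}{}{{}}{{}}{}{}{}{{}}{{}}{}{{}{{}}{}{}}': depth seq [1 0 1 0 1 2 1 0 1 2 1 0 1 0 1 0 1 0 1 2 1 0 1 2 1 0 1 0 1 2 1 2 3 2 1 2 1 2 1 0]
  -> pairs=20 depth=3 groups=11 -> no
String 6 '{}{}{}{}{}{{}}{}{{}}{}{}{}{}{{}{}}{}{}': depth seq [1 0 1 0 1 0 1 0 1 0 1 2 1 0 1 0 1 2 1 0 1 0 1 0 1 0 1 0 1 2 1 2 1 0 1 0 1 0]
  -> pairs=19 depth=2 groups=15 -> no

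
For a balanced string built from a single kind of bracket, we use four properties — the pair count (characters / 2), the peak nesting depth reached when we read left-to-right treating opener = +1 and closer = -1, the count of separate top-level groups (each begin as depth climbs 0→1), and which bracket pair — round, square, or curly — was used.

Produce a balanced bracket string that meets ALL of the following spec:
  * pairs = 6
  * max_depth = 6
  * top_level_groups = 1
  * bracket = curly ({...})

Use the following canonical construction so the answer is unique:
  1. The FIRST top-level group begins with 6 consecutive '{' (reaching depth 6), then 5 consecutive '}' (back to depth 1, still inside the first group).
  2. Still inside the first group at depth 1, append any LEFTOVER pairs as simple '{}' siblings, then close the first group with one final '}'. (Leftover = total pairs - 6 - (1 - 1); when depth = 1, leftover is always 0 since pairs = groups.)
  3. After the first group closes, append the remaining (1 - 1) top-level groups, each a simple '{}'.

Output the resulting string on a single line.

Spec: pairs=6 depth=6 groups=1
Leftover pairs = 6 - 6 - (1-1) = 0
First group: deep chain of depth 6 + 0 sibling pairs
Remaining 0 groups: simple '{}' each

Answer: {{{{{{}}}}}}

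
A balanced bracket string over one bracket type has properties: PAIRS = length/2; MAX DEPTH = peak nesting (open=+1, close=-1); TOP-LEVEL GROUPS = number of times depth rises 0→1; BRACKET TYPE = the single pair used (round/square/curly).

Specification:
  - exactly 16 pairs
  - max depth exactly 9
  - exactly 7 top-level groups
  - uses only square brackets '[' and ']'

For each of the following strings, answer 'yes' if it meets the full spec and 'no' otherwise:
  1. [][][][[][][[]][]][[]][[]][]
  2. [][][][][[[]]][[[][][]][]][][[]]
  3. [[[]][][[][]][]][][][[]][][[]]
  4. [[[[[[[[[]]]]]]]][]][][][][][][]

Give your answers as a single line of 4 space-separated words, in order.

String 1 '[][][][[][][[]][]][[]][[]][]': depth seq [1 0 1 0 1 0 1 2 1 2 1 2 3 2 1 2 1 0 1 2 1 0 1 2 1 0 1 0]
  -> pairs=14 depth=3 groups=7 -> no
String 2 '[][][][][[[]]][[[][][]][]][][[]]': depth seq [1 0 1 0 1 0 1 0 1 2 3 2 1 0 1 2 3 2 3 2 3 2 1 2 1 0 1 0 1 2 1 0]
  -> pairs=16 depth=3 groups=8 -> no
String 3 '[[[]][][[][]][]][][][[]][][[]]': depth seq [1 2 3 2 1 2 1 2 3 2 3 2 1 2 1 0 1 0 1 0 1 2 1 0 1 0 1 2 1 0]
  -> pairs=15 depth=3 groups=6 -> no
String 4 '[[[[[[[[[]]]]]]]][]][][][][][][]': depth seq [1 2 3 4 5 6 7 8 9 8 7 6 5 4 3 2 1 2 1 0 1 0 1 0 1 0 1 0 1 0 1 0]
  -> pairs=16 depth=9 groups=7 -> yes

Answer: no no no yes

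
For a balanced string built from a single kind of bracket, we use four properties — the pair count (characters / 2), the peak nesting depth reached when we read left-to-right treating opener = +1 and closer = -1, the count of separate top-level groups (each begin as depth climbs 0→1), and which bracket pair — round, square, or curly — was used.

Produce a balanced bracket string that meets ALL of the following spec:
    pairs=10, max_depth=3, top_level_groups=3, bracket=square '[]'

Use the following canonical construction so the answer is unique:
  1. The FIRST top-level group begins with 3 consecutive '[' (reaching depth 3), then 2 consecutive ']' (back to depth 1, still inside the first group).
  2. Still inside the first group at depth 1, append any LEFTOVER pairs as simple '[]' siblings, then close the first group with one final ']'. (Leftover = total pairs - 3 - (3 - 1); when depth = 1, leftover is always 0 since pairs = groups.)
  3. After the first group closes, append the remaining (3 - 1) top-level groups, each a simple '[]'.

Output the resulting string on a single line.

Answer: [[[]][][][][][]][][]

Derivation:
Spec: pairs=10 depth=3 groups=3
Leftover pairs = 10 - 3 - (3-1) = 5
First group: deep chain of depth 3 + 5 sibling pairs
Remaining 2 groups: simple '[]' each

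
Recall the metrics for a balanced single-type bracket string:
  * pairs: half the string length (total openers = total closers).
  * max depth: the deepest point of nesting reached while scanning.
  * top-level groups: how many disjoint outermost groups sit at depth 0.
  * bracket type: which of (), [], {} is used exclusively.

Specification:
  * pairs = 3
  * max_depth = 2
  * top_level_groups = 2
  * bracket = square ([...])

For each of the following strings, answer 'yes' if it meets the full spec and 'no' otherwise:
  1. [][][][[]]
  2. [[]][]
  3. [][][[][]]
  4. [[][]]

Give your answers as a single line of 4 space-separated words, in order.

String 1 '[][][][[]]': depth seq [1 0 1 0 1 0 1 2 1 0]
  -> pairs=5 depth=2 groups=4 -> no
String 2 '[[]][]': depth seq [1 2 1 0 1 0]
  -> pairs=3 depth=2 groups=2 -> yes
String 3 '[][][[][]]': depth seq [1 0 1 0 1 2 1 2 1 0]
  -> pairs=5 depth=2 groups=3 -> no
String 4 '[[][]]': depth seq [1 2 1 2 1 0]
  -> pairs=3 depth=2 groups=1 -> no

Answer: no yes no no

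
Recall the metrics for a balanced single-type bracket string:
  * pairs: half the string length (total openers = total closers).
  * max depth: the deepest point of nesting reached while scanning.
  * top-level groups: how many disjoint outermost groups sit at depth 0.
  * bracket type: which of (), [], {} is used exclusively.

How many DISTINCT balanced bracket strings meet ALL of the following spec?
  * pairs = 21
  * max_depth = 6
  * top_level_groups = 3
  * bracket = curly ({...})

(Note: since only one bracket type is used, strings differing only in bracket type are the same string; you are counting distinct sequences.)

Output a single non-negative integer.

Answer: 1258925664

Derivation:
Spec: pairs=21 depth=6 groups=3
Count(depth <= 6) = 2479479593
Count(depth <= 5) = 1220553929
Count(depth == 6) = 2479479593 - 1220553929 = 1258925664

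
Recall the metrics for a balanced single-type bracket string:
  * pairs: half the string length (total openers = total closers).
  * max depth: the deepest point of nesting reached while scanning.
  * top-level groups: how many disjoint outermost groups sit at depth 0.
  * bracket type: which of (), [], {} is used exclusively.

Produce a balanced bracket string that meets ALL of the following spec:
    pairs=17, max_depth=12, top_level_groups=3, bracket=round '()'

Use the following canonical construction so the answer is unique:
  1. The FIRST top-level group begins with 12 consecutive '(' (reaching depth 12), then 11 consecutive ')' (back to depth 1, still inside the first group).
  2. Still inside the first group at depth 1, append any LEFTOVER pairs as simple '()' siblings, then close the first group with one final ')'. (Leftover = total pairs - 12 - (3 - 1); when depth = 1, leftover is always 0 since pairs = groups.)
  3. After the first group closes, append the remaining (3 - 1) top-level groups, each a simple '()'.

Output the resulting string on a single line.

Answer: (((((((((((()))))))))))()()())()()

Derivation:
Spec: pairs=17 depth=12 groups=3
Leftover pairs = 17 - 12 - (3-1) = 3
First group: deep chain of depth 12 + 3 sibling pairs
Remaining 2 groups: simple '()' each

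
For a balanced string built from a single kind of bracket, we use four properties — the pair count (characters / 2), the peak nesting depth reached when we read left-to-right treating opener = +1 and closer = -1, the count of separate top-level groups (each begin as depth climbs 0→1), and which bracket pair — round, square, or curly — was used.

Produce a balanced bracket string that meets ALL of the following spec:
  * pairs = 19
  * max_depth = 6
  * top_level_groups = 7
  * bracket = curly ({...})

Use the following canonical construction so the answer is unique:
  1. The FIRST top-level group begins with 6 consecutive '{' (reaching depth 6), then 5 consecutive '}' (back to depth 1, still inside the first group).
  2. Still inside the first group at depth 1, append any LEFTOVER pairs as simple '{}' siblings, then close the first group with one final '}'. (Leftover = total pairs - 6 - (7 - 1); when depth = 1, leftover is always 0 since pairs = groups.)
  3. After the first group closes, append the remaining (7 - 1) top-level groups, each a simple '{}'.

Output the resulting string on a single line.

Spec: pairs=19 depth=6 groups=7
Leftover pairs = 19 - 6 - (7-1) = 7
First group: deep chain of depth 6 + 7 sibling pairs
Remaining 6 groups: simple '{}' each

Answer: {{{{{{}}}}}{}{}{}{}{}{}{}}{}{}{}{}{}{}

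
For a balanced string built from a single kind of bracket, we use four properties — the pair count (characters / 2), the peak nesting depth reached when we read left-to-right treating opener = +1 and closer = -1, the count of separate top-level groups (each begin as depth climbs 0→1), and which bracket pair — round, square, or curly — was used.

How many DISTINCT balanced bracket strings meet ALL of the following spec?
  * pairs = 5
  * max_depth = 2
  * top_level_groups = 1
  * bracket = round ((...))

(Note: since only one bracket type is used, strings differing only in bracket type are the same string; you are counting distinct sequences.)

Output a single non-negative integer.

Answer: 1

Derivation:
Spec: pairs=5 depth=2 groups=1
Count(depth <= 2) = 1
Count(depth <= 1) = 0
Count(depth == 2) = 1 - 0 = 1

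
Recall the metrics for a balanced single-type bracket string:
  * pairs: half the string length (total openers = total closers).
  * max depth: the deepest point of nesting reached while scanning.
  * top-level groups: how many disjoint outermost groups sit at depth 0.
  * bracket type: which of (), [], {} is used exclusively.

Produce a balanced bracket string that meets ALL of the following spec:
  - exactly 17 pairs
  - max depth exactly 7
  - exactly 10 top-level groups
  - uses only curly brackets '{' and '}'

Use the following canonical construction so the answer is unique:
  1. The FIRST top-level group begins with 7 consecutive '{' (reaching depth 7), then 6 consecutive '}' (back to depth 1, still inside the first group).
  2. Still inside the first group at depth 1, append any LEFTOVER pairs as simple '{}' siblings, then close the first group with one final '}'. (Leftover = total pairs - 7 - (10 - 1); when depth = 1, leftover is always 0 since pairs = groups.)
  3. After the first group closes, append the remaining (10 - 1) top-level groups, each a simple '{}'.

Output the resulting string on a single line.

Answer: {{{{{{{}}}}}}{}}{}{}{}{}{}{}{}{}{}

Derivation:
Spec: pairs=17 depth=7 groups=10
Leftover pairs = 17 - 7 - (10-1) = 1
First group: deep chain of depth 7 + 1 sibling pairs
Remaining 9 groups: simple '{}' each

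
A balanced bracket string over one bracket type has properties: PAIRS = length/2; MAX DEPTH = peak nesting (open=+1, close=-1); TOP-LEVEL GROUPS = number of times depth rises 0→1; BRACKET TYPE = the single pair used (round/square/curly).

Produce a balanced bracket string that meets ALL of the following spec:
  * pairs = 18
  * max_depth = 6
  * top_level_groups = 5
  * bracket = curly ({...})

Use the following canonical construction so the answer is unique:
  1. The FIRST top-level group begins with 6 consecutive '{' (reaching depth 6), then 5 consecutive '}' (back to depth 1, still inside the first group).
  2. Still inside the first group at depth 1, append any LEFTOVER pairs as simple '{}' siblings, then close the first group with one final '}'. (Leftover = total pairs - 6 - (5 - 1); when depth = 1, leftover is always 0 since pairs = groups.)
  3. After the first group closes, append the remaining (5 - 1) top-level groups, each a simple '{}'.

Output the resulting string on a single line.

Answer: {{{{{{}}}}}{}{}{}{}{}{}{}{}}{}{}{}{}

Derivation:
Spec: pairs=18 depth=6 groups=5
Leftover pairs = 18 - 6 - (5-1) = 8
First group: deep chain of depth 6 + 8 sibling pairs
Remaining 4 groups: simple '{}' each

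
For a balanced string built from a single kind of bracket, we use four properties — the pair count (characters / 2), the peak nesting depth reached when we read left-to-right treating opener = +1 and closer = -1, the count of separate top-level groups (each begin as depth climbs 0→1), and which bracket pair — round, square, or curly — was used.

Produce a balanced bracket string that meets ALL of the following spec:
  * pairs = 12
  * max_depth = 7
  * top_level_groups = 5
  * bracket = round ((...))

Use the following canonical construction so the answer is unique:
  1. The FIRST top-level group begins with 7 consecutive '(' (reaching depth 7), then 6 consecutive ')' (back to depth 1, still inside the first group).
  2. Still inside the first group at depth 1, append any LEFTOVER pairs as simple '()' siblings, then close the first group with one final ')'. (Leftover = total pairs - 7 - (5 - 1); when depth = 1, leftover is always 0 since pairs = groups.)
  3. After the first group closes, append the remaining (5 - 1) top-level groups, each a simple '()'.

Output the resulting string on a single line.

Answer: ((((((())))))())()()()()

Derivation:
Spec: pairs=12 depth=7 groups=5
Leftover pairs = 12 - 7 - (5-1) = 1
First group: deep chain of depth 7 + 1 sibling pairs
Remaining 4 groups: simple '()' each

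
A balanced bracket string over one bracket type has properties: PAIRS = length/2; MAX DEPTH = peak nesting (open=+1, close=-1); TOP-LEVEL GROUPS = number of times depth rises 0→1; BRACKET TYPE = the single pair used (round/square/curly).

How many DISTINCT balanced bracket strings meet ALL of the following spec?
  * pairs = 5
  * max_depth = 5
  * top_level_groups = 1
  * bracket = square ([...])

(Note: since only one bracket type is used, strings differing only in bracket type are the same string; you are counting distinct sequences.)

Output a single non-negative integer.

Spec: pairs=5 depth=5 groups=1
Count(depth <= 5) = 14
Count(depth <= 4) = 13
Count(depth == 5) = 14 - 13 = 1

Answer: 1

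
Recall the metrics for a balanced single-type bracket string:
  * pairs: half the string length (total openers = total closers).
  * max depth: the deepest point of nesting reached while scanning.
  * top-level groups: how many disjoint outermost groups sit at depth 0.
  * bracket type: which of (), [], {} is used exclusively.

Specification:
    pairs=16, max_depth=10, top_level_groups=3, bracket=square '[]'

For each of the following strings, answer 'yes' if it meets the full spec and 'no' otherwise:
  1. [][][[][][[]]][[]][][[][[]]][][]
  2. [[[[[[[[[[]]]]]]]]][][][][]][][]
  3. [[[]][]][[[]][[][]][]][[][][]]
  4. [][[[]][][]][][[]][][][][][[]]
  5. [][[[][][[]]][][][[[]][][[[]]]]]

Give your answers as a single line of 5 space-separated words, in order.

Answer: no yes no no no

Derivation:
String 1 '[][][[][][[]]][[]][][[][[]]][][]': depth seq [1 0 1 0 1 2 1 2 1 2 3 2 1 0 1 2 1 0 1 0 1 2 1 2 3 2 1 0 1 0 1 0]
  -> pairs=16 depth=3 groups=8 -> no
String 2 '[[[[[[[[[[]]]]]]]]][][][][]][][]': depth seq [1 2 3 4 5 6 7 8 9 10 9 8 7 6 5 4 3 2 1 2 1 2 1 2 1 2 1 0 1 0 1 0]
  -> pairs=16 depth=10 groups=3 -> yes
String 3 '[[[]][]][[[]][[][]][]][[][][]]': depth seq [1 2 3 2 1 2 1 0 1 2 3 2 1 2 3 2 3 2 1 2 1 0 1 2 1 2 1 2 1 0]
  -> pairs=15 depth=3 groups=3 -> no
String 4 '[][[[]][][]][][[]][][][][][[]]': depth seq [1 0 1 2 3 2 1 2 1 2 1 0 1 0 1 2 1 0 1 0 1 0 1 0 1 0 1 2 1 0]
  -> pairs=15 depth=3 groups=9 -> no
String 5 '[][[[][][[]]][][][[[]][][[[]]]]]': depth seq [1 0 1 2 3 2 3 2 3 4 3 2 1 2 1 2 1 2 3 4 3 2 3 2 3 4 5 4 3 2 1 0]
  -> pairs=16 depth=5 groups=2 -> no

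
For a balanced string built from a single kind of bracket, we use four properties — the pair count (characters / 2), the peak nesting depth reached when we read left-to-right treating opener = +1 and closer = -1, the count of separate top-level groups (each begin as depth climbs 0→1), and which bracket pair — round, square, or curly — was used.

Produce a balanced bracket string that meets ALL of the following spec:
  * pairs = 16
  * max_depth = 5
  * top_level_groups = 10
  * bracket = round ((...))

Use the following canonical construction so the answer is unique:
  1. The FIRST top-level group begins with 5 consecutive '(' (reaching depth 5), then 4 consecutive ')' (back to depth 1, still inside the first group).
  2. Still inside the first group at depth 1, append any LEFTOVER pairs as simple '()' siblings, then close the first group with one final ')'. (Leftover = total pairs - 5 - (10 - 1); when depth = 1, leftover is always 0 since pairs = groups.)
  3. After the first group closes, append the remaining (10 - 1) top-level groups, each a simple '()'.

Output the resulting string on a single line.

Spec: pairs=16 depth=5 groups=10
Leftover pairs = 16 - 5 - (10-1) = 2
First group: deep chain of depth 5 + 2 sibling pairs
Remaining 9 groups: simple '()' each

Answer: ((((())))()())()()()()()()()()()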